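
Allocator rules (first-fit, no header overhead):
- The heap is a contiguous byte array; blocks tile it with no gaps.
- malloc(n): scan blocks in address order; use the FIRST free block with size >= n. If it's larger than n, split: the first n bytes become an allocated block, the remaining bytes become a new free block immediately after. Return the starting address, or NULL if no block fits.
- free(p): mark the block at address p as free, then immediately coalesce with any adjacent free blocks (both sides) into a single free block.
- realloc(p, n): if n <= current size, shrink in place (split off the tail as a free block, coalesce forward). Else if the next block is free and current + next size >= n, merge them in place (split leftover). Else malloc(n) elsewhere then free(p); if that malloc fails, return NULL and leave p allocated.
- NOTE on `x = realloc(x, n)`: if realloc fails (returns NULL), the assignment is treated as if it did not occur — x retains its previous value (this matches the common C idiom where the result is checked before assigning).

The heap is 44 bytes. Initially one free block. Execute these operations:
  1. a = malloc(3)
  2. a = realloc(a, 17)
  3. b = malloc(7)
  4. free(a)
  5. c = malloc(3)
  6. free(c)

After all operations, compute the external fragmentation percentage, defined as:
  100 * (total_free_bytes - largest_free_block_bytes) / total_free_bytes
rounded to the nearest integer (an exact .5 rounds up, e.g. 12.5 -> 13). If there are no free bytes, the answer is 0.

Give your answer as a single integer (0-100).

Answer: 46

Derivation:
Op 1: a = malloc(3) -> a = 0; heap: [0-2 ALLOC][3-43 FREE]
Op 2: a = realloc(a, 17) -> a = 0; heap: [0-16 ALLOC][17-43 FREE]
Op 3: b = malloc(7) -> b = 17; heap: [0-16 ALLOC][17-23 ALLOC][24-43 FREE]
Op 4: free(a) -> (freed a); heap: [0-16 FREE][17-23 ALLOC][24-43 FREE]
Op 5: c = malloc(3) -> c = 0; heap: [0-2 ALLOC][3-16 FREE][17-23 ALLOC][24-43 FREE]
Op 6: free(c) -> (freed c); heap: [0-16 FREE][17-23 ALLOC][24-43 FREE]
Free blocks: [17 20] total_free=37 largest=20 -> 100*(37-20)/37 = 1700/37 ≈ 45.946 -> rounds to 46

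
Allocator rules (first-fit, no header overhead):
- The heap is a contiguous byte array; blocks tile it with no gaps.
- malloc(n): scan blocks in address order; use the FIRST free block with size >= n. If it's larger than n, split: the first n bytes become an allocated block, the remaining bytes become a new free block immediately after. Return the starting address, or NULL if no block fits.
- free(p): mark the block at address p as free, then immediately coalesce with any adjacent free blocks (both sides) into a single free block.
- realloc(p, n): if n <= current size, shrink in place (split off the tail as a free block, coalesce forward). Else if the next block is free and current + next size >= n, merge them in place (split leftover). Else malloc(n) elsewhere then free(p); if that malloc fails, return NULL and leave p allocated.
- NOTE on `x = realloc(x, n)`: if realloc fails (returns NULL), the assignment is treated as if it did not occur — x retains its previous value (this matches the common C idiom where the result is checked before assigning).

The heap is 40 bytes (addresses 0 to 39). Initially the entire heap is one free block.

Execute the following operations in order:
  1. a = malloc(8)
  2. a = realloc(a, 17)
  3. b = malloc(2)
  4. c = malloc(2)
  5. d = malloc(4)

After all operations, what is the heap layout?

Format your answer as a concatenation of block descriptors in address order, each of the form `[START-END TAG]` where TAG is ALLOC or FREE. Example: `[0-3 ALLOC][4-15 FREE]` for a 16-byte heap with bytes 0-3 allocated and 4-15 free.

Answer: [0-16 ALLOC][17-18 ALLOC][19-20 ALLOC][21-24 ALLOC][25-39 FREE]

Derivation:
Op 1: a = malloc(8) -> a = 0; heap: [0-7 ALLOC][8-39 FREE]
Op 2: a = realloc(a, 17) -> a = 0; heap: [0-16 ALLOC][17-39 FREE]
Op 3: b = malloc(2) -> b = 17; heap: [0-16 ALLOC][17-18 ALLOC][19-39 FREE]
Op 4: c = malloc(2) -> c = 19; heap: [0-16 ALLOC][17-18 ALLOC][19-20 ALLOC][21-39 FREE]
Op 5: d = malloc(4) -> d = 21; heap: [0-16 ALLOC][17-18 ALLOC][19-20 ALLOC][21-24 ALLOC][25-39 FREE]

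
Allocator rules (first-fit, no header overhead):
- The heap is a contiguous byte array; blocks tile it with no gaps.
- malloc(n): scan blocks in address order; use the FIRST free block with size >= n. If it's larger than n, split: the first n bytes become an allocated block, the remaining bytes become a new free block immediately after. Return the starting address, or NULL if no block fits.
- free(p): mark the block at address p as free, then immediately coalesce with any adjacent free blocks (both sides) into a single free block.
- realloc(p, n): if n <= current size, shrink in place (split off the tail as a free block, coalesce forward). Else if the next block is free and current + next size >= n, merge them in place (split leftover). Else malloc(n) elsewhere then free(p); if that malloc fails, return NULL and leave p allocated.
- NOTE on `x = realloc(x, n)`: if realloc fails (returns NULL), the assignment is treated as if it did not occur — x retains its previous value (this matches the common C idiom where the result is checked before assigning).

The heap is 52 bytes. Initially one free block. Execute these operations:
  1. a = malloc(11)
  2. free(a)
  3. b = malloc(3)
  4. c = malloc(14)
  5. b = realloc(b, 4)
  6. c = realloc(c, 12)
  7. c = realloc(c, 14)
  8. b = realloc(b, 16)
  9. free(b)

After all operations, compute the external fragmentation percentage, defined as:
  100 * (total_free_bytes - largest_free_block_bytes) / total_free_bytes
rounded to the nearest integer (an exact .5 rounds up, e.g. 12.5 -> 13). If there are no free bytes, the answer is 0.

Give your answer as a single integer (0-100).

Op 1: a = malloc(11) -> a = 0; heap: [0-10 ALLOC][11-51 FREE]
Op 2: free(a) -> (freed a); heap: [0-51 FREE]
Op 3: b = malloc(3) -> b = 0; heap: [0-2 ALLOC][3-51 FREE]
Op 4: c = malloc(14) -> c = 3; heap: [0-2 ALLOC][3-16 ALLOC][17-51 FREE]
Op 5: b = realloc(b, 4) -> b = 17; heap: [0-2 FREE][3-16 ALLOC][17-20 ALLOC][21-51 FREE]
Op 6: c = realloc(c, 12) -> c = 3; heap: [0-2 FREE][3-14 ALLOC][15-16 FREE][17-20 ALLOC][21-51 FREE]
Op 7: c = realloc(c, 14) -> c = 3; heap: [0-2 FREE][3-16 ALLOC][17-20 ALLOC][21-51 FREE]
Op 8: b = realloc(b, 16) -> b = 17; heap: [0-2 FREE][3-16 ALLOC][17-32 ALLOC][33-51 FREE]
Op 9: free(b) -> (freed b); heap: [0-2 FREE][3-16 ALLOC][17-51 FREE]
Free blocks: [3 35] total_free=38 largest=35 -> 100*(38-35)/38 = 300/38 ≈ 7.895 -> rounds to 8

Answer: 8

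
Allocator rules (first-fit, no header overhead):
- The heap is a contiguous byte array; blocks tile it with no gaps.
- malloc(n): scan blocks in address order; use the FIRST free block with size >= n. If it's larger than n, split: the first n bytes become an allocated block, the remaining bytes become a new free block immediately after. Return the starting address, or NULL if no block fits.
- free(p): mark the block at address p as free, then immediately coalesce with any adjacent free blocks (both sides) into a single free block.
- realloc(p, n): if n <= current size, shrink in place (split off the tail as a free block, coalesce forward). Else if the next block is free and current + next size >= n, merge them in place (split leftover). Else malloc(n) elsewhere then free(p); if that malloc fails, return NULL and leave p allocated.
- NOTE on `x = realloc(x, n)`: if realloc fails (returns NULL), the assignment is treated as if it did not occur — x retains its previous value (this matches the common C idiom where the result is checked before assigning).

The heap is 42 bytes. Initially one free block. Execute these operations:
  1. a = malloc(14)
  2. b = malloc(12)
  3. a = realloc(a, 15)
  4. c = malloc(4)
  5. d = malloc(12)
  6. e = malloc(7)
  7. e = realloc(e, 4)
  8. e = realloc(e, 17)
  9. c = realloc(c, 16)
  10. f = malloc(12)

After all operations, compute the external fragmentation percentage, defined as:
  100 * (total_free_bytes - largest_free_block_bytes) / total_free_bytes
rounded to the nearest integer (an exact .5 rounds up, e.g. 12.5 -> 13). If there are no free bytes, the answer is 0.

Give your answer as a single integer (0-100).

Op 1: a = malloc(14) -> a = 0; heap: [0-13 ALLOC][14-41 FREE]
Op 2: b = malloc(12) -> b = 14; heap: [0-13 ALLOC][14-25 ALLOC][26-41 FREE]
Op 3: a = realloc(a, 15) -> a = 26; heap: [0-13 FREE][14-25 ALLOC][26-40 ALLOC][41-41 FREE]
Op 4: c = malloc(4) -> c = 0; heap: [0-3 ALLOC][4-13 FREE][14-25 ALLOC][26-40 ALLOC][41-41 FREE]
Op 5: d = malloc(12) -> d = NULL; heap: [0-3 ALLOC][4-13 FREE][14-25 ALLOC][26-40 ALLOC][41-41 FREE]
Op 6: e = malloc(7) -> e = 4; heap: [0-3 ALLOC][4-10 ALLOC][11-13 FREE][14-25 ALLOC][26-40 ALLOC][41-41 FREE]
Op 7: e = realloc(e, 4) -> e = 4; heap: [0-3 ALLOC][4-7 ALLOC][8-13 FREE][14-25 ALLOC][26-40 ALLOC][41-41 FREE]
Op 8: e = realloc(e, 17) -> NULL (e unchanged); heap: [0-3 ALLOC][4-7 ALLOC][8-13 FREE][14-25 ALLOC][26-40 ALLOC][41-41 FREE]
Op 9: c = realloc(c, 16) -> NULL (c unchanged); heap: [0-3 ALLOC][4-7 ALLOC][8-13 FREE][14-25 ALLOC][26-40 ALLOC][41-41 FREE]
Op 10: f = malloc(12) -> f = NULL; heap: [0-3 ALLOC][4-7 ALLOC][8-13 FREE][14-25 ALLOC][26-40 ALLOC][41-41 FREE]
Free blocks: [6 1] total_free=7 largest=6 -> 100*(7-6)/7 = 100/7 ≈ 14.286 -> rounds to 14

Answer: 14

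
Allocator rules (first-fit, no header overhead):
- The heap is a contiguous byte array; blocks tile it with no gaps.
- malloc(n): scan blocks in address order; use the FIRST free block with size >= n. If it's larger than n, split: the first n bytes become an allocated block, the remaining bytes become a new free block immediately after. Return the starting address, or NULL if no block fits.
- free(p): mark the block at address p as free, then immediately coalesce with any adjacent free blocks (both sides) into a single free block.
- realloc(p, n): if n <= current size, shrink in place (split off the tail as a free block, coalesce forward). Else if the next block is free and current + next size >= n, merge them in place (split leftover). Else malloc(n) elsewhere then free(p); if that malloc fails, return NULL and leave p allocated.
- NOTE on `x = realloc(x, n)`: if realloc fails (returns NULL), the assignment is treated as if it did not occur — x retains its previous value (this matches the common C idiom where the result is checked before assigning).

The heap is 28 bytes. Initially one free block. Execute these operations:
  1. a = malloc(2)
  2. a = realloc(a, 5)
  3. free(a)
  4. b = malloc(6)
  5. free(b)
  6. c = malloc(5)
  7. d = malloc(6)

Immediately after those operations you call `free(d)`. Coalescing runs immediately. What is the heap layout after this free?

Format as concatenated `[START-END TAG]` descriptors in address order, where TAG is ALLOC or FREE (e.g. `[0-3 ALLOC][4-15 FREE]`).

Op 1: a = malloc(2) -> a = 0; heap: [0-1 ALLOC][2-27 FREE]
Op 2: a = realloc(a, 5) -> a = 0; heap: [0-4 ALLOC][5-27 FREE]
Op 3: free(a) -> (freed a); heap: [0-27 FREE]
Op 4: b = malloc(6) -> b = 0; heap: [0-5 ALLOC][6-27 FREE]
Op 5: free(b) -> (freed b); heap: [0-27 FREE]
Op 6: c = malloc(5) -> c = 0; heap: [0-4 ALLOC][5-27 FREE]
Op 7: d = malloc(6) -> d = 5; heap: [0-4 ALLOC][5-10 ALLOC][11-27 FREE]
free(d): d = 5 -> block [5-10 ALLOC]; mark free, coalesce with adjacent free neighbors -> [0-4 ALLOC][5-27 FREE]

Answer: [0-4 ALLOC][5-27 FREE]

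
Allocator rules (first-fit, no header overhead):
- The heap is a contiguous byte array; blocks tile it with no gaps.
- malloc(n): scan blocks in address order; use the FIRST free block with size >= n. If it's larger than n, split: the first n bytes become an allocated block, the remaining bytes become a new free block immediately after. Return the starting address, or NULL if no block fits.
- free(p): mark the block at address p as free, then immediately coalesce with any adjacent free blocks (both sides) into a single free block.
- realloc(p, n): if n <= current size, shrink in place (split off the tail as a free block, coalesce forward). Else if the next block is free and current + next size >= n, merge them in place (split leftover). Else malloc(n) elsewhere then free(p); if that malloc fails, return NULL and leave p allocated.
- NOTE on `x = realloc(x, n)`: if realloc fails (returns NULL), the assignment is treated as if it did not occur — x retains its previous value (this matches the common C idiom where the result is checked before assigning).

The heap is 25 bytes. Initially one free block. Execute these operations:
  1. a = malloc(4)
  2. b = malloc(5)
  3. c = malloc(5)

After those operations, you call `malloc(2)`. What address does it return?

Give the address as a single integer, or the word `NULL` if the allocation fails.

Op 1: a = malloc(4) -> a = 0; heap: [0-3 ALLOC][4-24 FREE]
Op 2: b = malloc(5) -> b = 4; heap: [0-3 ALLOC][4-8 ALLOC][9-24 FREE]
Op 3: c = malloc(5) -> c = 9; heap: [0-3 ALLOC][4-8 ALLOC][9-13 ALLOC][14-24 FREE]
malloc(2): first-fit scan over [0-3 ALLOC][4-8 ALLOC][9-13 ALLOC][14-24 FREE] -> 14

Answer: 14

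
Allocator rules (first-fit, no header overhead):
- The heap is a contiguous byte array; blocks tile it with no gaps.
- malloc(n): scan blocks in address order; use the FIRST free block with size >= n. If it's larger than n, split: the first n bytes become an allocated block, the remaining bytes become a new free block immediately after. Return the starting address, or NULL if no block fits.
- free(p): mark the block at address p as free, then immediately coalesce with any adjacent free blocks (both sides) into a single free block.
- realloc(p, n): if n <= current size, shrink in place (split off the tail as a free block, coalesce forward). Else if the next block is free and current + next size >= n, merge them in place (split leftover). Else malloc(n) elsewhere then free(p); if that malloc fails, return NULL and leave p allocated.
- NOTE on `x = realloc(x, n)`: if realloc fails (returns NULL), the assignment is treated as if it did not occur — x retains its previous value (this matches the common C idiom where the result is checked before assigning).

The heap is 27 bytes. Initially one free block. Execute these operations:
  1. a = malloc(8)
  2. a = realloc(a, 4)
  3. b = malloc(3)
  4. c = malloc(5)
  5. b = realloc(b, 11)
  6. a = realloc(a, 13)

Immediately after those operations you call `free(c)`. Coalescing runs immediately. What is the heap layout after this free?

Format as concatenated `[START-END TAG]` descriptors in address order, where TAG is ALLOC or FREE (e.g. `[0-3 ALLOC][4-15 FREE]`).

Op 1: a = malloc(8) -> a = 0; heap: [0-7 ALLOC][8-26 FREE]
Op 2: a = realloc(a, 4) -> a = 0; heap: [0-3 ALLOC][4-26 FREE]
Op 3: b = malloc(3) -> b = 4; heap: [0-3 ALLOC][4-6 ALLOC][7-26 FREE]
Op 4: c = malloc(5) -> c = 7; heap: [0-3 ALLOC][4-6 ALLOC][7-11 ALLOC][12-26 FREE]
Op 5: b = realloc(b, 11) -> b = 12; heap: [0-3 ALLOC][4-6 FREE][7-11 ALLOC][12-22 ALLOC][23-26 FREE]
Op 6: a = realloc(a, 13) -> NULL (a unchanged); heap: [0-3 ALLOC][4-6 FREE][7-11 ALLOC][12-22 ALLOC][23-26 FREE]
free(c): c = 7 -> block [7-11 ALLOC]; mark free, coalesce with adjacent free neighbors -> [0-3 ALLOC][4-11 FREE][12-22 ALLOC][23-26 FREE]

Answer: [0-3 ALLOC][4-11 FREE][12-22 ALLOC][23-26 FREE]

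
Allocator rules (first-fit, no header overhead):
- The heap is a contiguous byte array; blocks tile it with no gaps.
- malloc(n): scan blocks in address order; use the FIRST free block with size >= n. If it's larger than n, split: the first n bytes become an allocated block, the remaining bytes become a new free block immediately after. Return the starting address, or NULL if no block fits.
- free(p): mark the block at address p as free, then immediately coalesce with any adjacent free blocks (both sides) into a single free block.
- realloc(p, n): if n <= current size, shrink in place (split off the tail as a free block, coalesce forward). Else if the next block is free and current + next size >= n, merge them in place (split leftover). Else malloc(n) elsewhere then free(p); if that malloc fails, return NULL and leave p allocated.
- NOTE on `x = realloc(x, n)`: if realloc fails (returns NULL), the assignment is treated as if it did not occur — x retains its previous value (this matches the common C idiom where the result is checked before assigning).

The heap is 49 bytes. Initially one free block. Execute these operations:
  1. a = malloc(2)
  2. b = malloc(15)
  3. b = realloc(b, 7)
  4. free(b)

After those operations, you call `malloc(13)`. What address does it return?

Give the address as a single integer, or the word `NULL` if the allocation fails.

Answer: 2

Derivation:
Op 1: a = malloc(2) -> a = 0; heap: [0-1 ALLOC][2-48 FREE]
Op 2: b = malloc(15) -> b = 2; heap: [0-1 ALLOC][2-16 ALLOC][17-48 FREE]
Op 3: b = realloc(b, 7) -> b = 2; heap: [0-1 ALLOC][2-8 ALLOC][9-48 FREE]
Op 4: free(b) -> (freed b); heap: [0-1 ALLOC][2-48 FREE]
malloc(13): first-fit scan over [0-1 ALLOC][2-48 FREE] -> 2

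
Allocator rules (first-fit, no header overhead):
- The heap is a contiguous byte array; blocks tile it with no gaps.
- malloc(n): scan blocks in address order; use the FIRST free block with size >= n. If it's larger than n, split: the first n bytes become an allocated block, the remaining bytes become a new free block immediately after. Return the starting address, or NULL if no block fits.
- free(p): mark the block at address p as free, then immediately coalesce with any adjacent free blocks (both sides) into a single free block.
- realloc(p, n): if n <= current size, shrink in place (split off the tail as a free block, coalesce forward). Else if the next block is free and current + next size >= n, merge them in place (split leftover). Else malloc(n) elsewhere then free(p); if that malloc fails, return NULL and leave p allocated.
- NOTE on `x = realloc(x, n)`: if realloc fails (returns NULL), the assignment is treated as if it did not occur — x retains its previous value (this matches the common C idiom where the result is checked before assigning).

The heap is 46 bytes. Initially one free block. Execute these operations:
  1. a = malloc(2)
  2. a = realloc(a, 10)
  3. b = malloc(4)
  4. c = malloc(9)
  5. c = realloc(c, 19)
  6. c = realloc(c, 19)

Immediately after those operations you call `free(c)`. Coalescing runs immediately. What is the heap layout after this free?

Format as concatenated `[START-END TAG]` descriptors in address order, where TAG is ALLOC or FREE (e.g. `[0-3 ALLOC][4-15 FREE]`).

Op 1: a = malloc(2) -> a = 0; heap: [0-1 ALLOC][2-45 FREE]
Op 2: a = realloc(a, 10) -> a = 0; heap: [0-9 ALLOC][10-45 FREE]
Op 3: b = malloc(4) -> b = 10; heap: [0-9 ALLOC][10-13 ALLOC][14-45 FREE]
Op 4: c = malloc(9) -> c = 14; heap: [0-9 ALLOC][10-13 ALLOC][14-22 ALLOC][23-45 FREE]
Op 5: c = realloc(c, 19) -> c = 14; heap: [0-9 ALLOC][10-13 ALLOC][14-32 ALLOC][33-45 FREE]
Op 6: c = realloc(c, 19) -> c = 14; heap: [0-9 ALLOC][10-13 ALLOC][14-32 ALLOC][33-45 FREE]
free(c): c = 14 -> block [14-32 ALLOC]; mark free, coalesce with adjacent free neighbors -> [0-9 ALLOC][10-13 ALLOC][14-45 FREE]

Answer: [0-9 ALLOC][10-13 ALLOC][14-45 FREE]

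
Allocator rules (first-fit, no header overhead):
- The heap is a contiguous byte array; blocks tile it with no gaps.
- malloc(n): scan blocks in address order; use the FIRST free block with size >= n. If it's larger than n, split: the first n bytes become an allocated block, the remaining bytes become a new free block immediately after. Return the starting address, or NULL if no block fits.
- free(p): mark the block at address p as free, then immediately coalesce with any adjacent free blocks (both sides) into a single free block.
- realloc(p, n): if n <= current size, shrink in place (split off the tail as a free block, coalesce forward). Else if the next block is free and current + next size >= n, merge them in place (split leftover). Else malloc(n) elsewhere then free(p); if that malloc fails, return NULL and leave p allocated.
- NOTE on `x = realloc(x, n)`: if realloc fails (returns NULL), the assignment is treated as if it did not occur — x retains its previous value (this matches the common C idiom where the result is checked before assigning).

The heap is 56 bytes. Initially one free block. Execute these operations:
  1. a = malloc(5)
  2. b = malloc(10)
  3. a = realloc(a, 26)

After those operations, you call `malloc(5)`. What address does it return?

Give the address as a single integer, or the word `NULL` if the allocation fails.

Op 1: a = malloc(5) -> a = 0; heap: [0-4 ALLOC][5-55 FREE]
Op 2: b = malloc(10) -> b = 5; heap: [0-4 ALLOC][5-14 ALLOC][15-55 FREE]
Op 3: a = realloc(a, 26) -> a = 15; heap: [0-4 FREE][5-14 ALLOC][15-40 ALLOC][41-55 FREE]
malloc(5): first-fit scan over [0-4 FREE][5-14 ALLOC][15-40 ALLOC][41-55 FREE] -> 0

Answer: 0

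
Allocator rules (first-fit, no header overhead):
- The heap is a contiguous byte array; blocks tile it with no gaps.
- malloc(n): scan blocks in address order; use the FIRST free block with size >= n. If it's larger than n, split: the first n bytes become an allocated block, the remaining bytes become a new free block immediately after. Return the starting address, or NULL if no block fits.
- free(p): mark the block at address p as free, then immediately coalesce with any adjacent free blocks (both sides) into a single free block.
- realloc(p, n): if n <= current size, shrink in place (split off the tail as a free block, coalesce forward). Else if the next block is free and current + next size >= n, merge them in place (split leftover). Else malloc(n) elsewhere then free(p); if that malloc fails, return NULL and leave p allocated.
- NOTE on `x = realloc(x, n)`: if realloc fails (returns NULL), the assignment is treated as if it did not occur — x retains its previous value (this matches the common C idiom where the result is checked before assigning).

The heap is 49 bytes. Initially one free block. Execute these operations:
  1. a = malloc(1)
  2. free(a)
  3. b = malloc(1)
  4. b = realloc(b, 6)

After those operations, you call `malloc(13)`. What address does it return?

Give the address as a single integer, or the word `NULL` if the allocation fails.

Answer: 6

Derivation:
Op 1: a = malloc(1) -> a = 0; heap: [0-0 ALLOC][1-48 FREE]
Op 2: free(a) -> (freed a); heap: [0-48 FREE]
Op 3: b = malloc(1) -> b = 0; heap: [0-0 ALLOC][1-48 FREE]
Op 4: b = realloc(b, 6) -> b = 0; heap: [0-5 ALLOC][6-48 FREE]
malloc(13): first-fit scan over [0-5 ALLOC][6-48 FREE] -> 6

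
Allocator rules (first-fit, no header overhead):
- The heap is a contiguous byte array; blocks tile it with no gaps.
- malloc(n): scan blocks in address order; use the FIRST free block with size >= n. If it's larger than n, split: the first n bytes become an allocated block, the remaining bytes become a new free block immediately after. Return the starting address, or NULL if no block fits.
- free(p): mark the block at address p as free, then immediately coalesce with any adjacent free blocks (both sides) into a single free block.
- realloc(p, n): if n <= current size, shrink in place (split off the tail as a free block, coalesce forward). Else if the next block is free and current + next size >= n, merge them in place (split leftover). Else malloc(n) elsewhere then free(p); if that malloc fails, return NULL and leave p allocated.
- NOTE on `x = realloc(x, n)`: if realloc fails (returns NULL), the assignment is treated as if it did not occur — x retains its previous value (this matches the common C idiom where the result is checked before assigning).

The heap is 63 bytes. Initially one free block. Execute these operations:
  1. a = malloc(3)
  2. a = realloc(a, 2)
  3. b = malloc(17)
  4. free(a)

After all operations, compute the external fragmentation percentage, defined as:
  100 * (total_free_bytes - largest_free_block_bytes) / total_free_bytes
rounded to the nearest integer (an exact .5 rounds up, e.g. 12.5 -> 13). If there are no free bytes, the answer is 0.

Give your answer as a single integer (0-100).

Answer: 4

Derivation:
Op 1: a = malloc(3) -> a = 0; heap: [0-2 ALLOC][3-62 FREE]
Op 2: a = realloc(a, 2) -> a = 0; heap: [0-1 ALLOC][2-62 FREE]
Op 3: b = malloc(17) -> b = 2; heap: [0-1 ALLOC][2-18 ALLOC][19-62 FREE]
Op 4: free(a) -> (freed a); heap: [0-1 FREE][2-18 ALLOC][19-62 FREE]
Free blocks: [2 44] total_free=46 largest=44 -> 100*(46-44)/46 = 200/46 ≈ 4.348 -> rounds to 4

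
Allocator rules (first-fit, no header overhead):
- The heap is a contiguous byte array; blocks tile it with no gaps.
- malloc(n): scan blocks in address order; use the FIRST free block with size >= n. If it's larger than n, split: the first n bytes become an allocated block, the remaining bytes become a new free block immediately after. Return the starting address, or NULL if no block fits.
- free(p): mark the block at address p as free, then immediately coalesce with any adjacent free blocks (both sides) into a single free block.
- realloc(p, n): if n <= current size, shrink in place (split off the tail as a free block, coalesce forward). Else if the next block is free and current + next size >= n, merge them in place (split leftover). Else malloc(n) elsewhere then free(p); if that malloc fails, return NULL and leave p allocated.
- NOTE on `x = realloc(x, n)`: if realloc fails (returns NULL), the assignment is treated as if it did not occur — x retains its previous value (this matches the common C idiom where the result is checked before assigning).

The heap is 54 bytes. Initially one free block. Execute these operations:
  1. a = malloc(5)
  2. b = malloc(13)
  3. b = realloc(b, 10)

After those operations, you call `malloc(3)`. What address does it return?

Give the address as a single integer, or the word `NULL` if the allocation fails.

Answer: 15

Derivation:
Op 1: a = malloc(5) -> a = 0; heap: [0-4 ALLOC][5-53 FREE]
Op 2: b = malloc(13) -> b = 5; heap: [0-4 ALLOC][5-17 ALLOC][18-53 FREE]
Op 3: b = realloc(b, 10) -> b = 5; heap: [0-4 ALLOC][5-14 ALLOC][15-53 FREE]
malloc(3): first-fit scan over [0-4 ALLOC][5-14 ALLOC][15-53 FREE] -> 15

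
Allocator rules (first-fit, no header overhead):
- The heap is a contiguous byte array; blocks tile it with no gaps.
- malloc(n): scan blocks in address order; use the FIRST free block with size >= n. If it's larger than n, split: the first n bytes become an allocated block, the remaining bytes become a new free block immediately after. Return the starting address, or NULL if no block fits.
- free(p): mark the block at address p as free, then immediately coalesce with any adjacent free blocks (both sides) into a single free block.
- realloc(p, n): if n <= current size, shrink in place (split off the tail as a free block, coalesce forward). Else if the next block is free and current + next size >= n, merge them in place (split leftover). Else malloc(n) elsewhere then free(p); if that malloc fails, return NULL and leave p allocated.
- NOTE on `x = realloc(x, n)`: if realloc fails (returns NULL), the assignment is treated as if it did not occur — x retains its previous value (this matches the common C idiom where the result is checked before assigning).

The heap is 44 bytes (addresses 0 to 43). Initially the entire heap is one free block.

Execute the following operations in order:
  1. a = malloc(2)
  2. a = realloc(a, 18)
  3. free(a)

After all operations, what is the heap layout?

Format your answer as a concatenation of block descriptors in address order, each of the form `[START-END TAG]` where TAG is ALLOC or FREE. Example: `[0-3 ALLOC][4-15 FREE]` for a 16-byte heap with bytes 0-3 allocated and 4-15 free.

Op 1: a = malloc(2) -> a = 0; heap: [0-1 ALLOC][2-43 FREE]
Op 2: a = realloc(a, 18) -> a = 0; heap: [0-17 ALLOC][18-43 FREE]
Op 3: free(a) -> (freed a); heap: [0-43 FREE]

Answer: [0-43 FREE]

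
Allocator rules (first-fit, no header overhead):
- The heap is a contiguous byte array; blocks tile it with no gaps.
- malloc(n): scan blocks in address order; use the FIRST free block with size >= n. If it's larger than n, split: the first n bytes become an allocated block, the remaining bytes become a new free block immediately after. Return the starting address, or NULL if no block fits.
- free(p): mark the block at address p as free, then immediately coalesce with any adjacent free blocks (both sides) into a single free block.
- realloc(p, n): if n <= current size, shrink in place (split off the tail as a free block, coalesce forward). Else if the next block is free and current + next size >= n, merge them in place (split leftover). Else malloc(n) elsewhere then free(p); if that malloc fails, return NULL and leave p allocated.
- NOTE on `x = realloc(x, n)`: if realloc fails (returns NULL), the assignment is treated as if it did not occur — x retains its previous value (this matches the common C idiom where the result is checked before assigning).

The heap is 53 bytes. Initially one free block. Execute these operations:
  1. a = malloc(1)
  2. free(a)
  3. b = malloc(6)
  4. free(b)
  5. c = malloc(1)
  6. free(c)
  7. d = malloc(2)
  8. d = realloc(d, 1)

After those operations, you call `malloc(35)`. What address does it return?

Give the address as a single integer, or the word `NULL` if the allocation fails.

Op 1: a = malloc(1) -> a = 0; heap: [0-0 ALLOC][1-52 FREE]
Op 2: free(a) -> (freed a); heap: [0-52 FREE]
Op 3: b = malloc(6) -> b = 0; heap: [0-5 ALLOC][6-52 FREE]
Op 4: free(b) -> (freed b); heap: [0-52 FREE]
Op 5: c = malloc(1) -> c = 0; heap: [0-0 ALLOC][1-52 FREE]
Op 6: free(c) -> (freed c); heap: [0-52 FREE]
Op 7: d = malloc(2) -> d = 0; heap: [0-1 ALLOC][2-52 FREE]
Op 8: d = realloc(d, 1) -> d = 0; heap: [0-0 ALLOC][1-52 FREE]
malloc(35): first-fit scan over [0-0 ALLOC][1-52 FREE] -> 1

Answer: 1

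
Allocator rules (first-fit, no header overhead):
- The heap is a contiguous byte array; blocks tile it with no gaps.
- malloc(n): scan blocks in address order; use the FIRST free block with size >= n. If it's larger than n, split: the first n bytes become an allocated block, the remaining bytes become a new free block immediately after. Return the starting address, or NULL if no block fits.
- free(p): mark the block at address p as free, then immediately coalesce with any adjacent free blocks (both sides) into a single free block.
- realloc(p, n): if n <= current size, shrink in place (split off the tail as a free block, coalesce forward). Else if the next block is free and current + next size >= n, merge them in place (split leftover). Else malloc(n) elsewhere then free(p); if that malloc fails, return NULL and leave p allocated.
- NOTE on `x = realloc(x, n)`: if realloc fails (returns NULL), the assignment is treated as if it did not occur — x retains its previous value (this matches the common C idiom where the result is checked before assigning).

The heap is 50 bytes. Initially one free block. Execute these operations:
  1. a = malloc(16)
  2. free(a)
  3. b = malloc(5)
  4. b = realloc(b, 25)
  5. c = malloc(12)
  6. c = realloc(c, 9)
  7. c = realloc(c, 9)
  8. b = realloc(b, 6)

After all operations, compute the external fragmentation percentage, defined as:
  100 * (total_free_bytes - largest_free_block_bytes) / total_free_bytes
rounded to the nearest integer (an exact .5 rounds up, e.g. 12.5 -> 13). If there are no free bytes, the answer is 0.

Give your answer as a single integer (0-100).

Answer: 46

Derivation:
Op 1: a = malloc(16) -> a = 0; heap: [0-15 ALLOC][16-49 FREE]
Op 2: free(a) -> (freed a); heap: [0-49 FREE]
Op 3: b = malloc(5) -> b = 0; heap: [0-4 ALLOC][5-49 FREE]
Op 4: b = realloc(b, 25) -> b = 0; heap: [0-24 ALLOC][25-49 FREE]
Op 5: c = malloc(12) -> c = 25; heap: [0-24 ALLOC][25-36 ALLOC][37-49 FREE]
Op 6: c = realloc(c, 9) -> c = 25; heap: [0-24 ALLOC][25-33 ALLOC][34-49 FREE]
Op 7: c = realloc(c, 9) -> c = 25; heap: [0-24 ALLOC][25-33 ALLOC][34-49 FREE]
Op 8: b = realloc(b, 6) -> b = 0; heap: [0-5 ALLOC][6-24 FREE][25-33 ALLOC][34-49 FREE]
Free blocks: [19 16] total_free=35 largest=19 -> 100*(35-19)/35 = 1600/35 ≈ 45.714 -> rounds to 46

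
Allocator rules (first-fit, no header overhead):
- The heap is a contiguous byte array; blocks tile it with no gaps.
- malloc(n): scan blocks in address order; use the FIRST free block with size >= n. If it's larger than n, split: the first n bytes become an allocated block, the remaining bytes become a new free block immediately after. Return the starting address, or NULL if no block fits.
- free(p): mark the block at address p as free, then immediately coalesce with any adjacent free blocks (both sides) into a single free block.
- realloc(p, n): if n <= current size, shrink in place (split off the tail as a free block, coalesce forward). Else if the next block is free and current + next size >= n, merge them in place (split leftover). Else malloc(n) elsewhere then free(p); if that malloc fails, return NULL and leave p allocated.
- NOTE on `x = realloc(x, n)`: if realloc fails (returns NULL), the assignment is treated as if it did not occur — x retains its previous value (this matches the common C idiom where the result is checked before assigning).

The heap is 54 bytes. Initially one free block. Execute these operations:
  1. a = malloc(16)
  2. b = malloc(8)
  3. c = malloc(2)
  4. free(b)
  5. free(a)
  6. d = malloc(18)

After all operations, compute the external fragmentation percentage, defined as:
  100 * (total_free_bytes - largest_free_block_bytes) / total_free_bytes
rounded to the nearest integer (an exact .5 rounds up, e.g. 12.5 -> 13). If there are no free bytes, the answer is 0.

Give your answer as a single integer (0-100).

Answer: 18

Derivation:
Op 1: a = malloc(16) -> a = 0; heap: [0-15 ALLOC][16-53 FREE]
Op 2: b = malloc(8) -> b = 16; heap: [0-15 ALLOC][16-23 ALLOC][24-53 FREE]
Op 3: c = malloc(2) -> c = 24; heap: [0-15 ALLOC][16-23 ALLOC][24-25 ALLOC][26-53 FREE]
Op 4: free(b) -> (freed b); heap: [0-15 ALLOC][16-23 FREE][24-25 ALLOC][26-53 FREE]
Op 5: free(a) -> (freed a); heap: [0-23 FREE][24-25 ALLOC][26-53 FREE]
Op 6: d = malloc(18) -> d = 0; heap: [0-17 ALLOC][18-23 FREE][24-25 ALLOC][26-53 FREE]
Free blocks: [6 28] total_free=34 largest=28 -> 100*(34-28)/34 = 600/34 ≈ 17.647 -> rounds to 18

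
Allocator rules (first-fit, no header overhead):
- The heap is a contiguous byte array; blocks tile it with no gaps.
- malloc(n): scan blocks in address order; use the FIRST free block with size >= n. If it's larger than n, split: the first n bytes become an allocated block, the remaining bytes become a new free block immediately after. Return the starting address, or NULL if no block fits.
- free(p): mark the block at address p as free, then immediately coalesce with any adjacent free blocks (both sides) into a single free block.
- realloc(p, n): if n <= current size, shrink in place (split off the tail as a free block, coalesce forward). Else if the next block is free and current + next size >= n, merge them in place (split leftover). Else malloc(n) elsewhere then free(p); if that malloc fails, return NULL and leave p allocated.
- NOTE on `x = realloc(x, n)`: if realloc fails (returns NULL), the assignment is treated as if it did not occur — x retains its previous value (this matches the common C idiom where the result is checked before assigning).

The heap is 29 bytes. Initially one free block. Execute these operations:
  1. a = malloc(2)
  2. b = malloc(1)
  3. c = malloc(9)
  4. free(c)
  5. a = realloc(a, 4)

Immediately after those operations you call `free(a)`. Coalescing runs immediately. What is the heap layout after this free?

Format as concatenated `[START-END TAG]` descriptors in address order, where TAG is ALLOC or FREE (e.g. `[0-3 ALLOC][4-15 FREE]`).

Answer: [0-1 FREE][2-2 ALLOC][3-28 FREE]

Derivation:
Op 1: a = malloc(2) -> a = 0; heap: [0-1 ALLOC][2-28 FREE]
Op 2: b = malloc(1) -> b = 2; heap: [0-1 ALLOC][2-2 ALLOC][3-28 FREE]
Op 3: c = malloc(9) -> c = 3; heap: [0-1 ALLOC][2-2 ALLOC][3-11 ALLOC][12-28 FREE]
Op 4: free(c) -> (freed c); heap: [0-1 ALLOC][2-2 ALLOC][3-28 FREE]
Op 5: a = realloc(a, 4) -> a = 3; heap: [0-1 FREE][2-2 ALLOC][3-6 ALLOC][7-28 FREE]
free(a): a = 3 -> block [3-6 ALLOC]; mark free, coalesce with adjacent free neighbors -> [0-1 FREE][2-2 ALLOC][3-28 FREE]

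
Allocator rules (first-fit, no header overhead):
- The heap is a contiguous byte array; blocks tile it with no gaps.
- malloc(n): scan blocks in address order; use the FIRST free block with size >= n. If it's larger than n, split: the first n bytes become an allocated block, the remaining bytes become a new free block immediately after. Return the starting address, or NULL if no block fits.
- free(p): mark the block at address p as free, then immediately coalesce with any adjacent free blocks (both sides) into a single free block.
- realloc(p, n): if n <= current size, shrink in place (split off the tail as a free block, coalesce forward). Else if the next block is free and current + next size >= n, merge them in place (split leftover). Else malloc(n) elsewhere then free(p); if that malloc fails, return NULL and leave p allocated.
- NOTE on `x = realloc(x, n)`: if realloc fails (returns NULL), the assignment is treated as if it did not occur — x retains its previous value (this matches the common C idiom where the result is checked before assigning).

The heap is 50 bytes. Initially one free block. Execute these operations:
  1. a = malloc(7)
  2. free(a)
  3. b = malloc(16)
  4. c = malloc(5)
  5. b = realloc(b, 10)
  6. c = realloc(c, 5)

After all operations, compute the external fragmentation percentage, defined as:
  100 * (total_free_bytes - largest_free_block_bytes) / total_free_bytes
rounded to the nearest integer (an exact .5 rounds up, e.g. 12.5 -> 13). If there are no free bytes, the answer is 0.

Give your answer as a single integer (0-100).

Answer: 17

Derivation:
Op 1: a = malloc(7) -> a = 0; heap: [0-6 ALLOC][7-49 FREE]
Op 2: free(a) -> (freed a); heap: [0-49 FREE]
Op 3: b = malloc(16) -> b = 0; heap: [0-15 ALLOC][16-49 FREE]
Op 4: c = malloc(5) -> c = 16; heap: [0-15 ALLOC][16-20 ALLOC][21-49 FREE]
Op 5: b = realloc(b, 10) -> b = 0; heap: [0-9 ALLOC][10-15 FREE][16-20 ALLOC][21-49 FREE]
Op 6: c = realloc(c, 5) -> c = 16; heap: [0-9 ALLOC][10-15 FREE][16-20 ALLOC][21-49 FREE]
Free blocks: [6 29] total_free=35 largest=29 -> 100*(35-29)/35 = 600/35 ≈ 17.143 -> rounds to 17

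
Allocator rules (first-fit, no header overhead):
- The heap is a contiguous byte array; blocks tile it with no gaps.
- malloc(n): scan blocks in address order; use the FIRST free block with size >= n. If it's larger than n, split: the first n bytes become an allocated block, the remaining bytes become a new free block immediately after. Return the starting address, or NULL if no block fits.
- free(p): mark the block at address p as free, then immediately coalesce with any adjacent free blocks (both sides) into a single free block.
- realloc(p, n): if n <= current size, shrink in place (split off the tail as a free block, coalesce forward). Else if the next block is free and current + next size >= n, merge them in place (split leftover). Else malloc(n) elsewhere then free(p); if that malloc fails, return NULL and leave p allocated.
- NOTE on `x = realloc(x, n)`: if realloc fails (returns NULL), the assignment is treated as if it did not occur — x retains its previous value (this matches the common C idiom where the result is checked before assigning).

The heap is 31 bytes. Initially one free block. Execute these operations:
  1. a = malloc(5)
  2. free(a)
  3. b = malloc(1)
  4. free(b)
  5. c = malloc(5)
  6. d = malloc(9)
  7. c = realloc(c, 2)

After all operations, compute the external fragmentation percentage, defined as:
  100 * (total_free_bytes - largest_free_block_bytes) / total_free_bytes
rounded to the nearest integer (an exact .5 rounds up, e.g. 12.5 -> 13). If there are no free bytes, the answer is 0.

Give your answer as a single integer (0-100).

Op 1: a = malloc(5) -> a = 0; heap: [0-4 ALLOC][5-30 FREE]
Op 2: free(a) -> (freed a); heap: [0-30 FREE]
Op 3: b = malloc(1) -> b = 0; heap: [0-0 ALLOC][1-30 FREE]
Op 4: free(b) -> (freed b); heap: [0-30 FREE]
Op 5: c = malloc(5) -> c = 0; heap: [0-4 ALLOC][5-30 FREE]
Op 6: d = malloc(9) -> d = 5; heap: [0-4 ALLOC][5-13 ALLOC][14-30 FREE]
Op 7: c = realloc(c, 2) -> c = 0; heap: [0-1 ALLOC][2-4 FREE][5-13 ALLOC][14-30 FREE]
Free blocks: [3 17] total_free=20 largest=17 -> 100*(20-17)/20 = 300/20 = 15

Answer: 15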